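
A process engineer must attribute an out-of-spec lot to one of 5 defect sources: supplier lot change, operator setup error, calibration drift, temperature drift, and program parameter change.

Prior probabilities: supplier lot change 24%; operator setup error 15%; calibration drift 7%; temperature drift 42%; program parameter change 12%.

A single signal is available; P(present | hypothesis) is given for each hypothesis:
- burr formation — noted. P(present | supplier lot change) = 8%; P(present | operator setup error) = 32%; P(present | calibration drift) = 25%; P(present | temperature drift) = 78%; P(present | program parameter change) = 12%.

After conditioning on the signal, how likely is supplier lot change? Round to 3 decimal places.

Multiply each prior by the likelihood of the signal:
  supplier lot change: 0.24 × 0.08 = 0.0192
  operator setup error: 0.15 × 0.32 = 0.048
  calibration drift: 0.07 × 0.25 = 0.0175
  temperature drift: 0.42 × 0.78 = 0.3276
  program parameter change: 0.12 × 0.12 = 0.0144
Marginal likelihood of the evidence = 0.4267.
P(supplier lot change | evidence) = 0.0192 / 0.4267 ≈ 0.045.

0.045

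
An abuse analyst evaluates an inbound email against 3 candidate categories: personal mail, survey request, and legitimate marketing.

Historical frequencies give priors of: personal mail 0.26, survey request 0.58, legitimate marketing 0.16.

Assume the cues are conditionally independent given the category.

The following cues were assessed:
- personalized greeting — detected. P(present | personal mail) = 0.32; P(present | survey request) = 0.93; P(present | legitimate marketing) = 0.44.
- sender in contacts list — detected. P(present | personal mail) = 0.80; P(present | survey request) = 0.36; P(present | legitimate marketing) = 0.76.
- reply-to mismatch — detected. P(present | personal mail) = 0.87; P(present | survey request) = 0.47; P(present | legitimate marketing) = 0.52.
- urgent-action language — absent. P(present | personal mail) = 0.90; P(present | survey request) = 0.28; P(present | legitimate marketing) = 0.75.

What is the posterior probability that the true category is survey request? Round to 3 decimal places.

By Bayes' rule with conditional independence, the unnormalized weight for each hypothesis is prior × ∏ likelihoods (using 1 − P(present | H) for each absent cue):
  personal mail: 0.26 × 0.32 × 0.80 × 0.87 × (1 − 0.90) = 0.0057907
  survey request: 0.58 × 0.93 × 0.36 × 0.47 × (1 − 0.28) = 0.065712
  legitimate marketing: 0.16 × 0.44 × 0.76 × 0.52 × (1 − 0.75) = 0.0069555
Marginal likelihood of the evidence = 0.078458.
P(survey request | evidence) = 0.065712 / 0.078458 ≈ 0.838.

0.838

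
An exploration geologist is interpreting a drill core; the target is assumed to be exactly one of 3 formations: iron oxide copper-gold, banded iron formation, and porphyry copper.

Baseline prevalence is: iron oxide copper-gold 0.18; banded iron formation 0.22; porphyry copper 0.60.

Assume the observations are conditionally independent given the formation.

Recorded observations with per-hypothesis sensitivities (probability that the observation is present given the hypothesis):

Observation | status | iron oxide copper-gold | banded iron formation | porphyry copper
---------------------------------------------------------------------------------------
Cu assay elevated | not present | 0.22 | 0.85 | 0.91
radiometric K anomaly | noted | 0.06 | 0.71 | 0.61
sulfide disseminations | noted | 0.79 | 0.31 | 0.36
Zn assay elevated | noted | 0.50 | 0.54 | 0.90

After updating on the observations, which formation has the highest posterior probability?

By Bayes' rule with conditional independence, the unnormalized weight for each hypothesis is prior × ∏ likelihoods (using 1 − P(present | H) for each absent observation):
  iron oxide copper-gold: 0.18 × (1 − 0.22) × 0.06 × 0.79 × 0.50 = 0.0033275
  banded iron formation: 0.22 × (1 − 0.85) × 0.71 × 0.31 × 0.54 = 0.0039222
  porphyry copper: 0.60 × (1 − 0.91) × 0.61 × 0.36 × 0.90 = 0.010673
The unnormalized weights sum to 0.017922.
P(iron oxide copper-gold | evidence) ≈ 0.0033275 / 0.017922 ≈ 0.186
P(banded iron formation | evidence) ≈ 0.0039222 / 0.017922 ≈ 0.219
P(porphyry copper | evidence) ≈ 0.010673 / 0.017922 ≈ 0.595
The largest is 0.595, so porphyry copper is most probable.

porphyry copper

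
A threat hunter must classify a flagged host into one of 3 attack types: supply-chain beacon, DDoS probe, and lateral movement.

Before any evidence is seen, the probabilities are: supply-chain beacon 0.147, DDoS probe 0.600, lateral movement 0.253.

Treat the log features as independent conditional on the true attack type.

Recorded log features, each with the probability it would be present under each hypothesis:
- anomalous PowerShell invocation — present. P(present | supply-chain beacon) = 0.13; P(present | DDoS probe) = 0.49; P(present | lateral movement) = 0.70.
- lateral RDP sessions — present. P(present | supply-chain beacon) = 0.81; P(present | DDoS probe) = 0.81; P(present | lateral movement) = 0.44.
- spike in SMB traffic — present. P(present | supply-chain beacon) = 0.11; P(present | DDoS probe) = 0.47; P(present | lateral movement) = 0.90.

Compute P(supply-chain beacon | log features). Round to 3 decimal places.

0.009

Multiply each prior by the joint likelihood of the log feature pattern:
  supply-chain beacon: 0.147 × 0.13 × 0.81 × 0.11 = 0.0017027
  DDoS probe: 0.600 × 0.49 × 0.81 × 0.47 = 0.11193
  lateral movement: 0.253 × 0.70 × 0.44 × 0.90 = 0.070132
Normalizing constant Z = 0.0017027 + 0.11193 + 0.070132 = 0.18376.
P(supply-chain beacon | evidence) = 0.0017027 / 0.18376 ≈ 0.009.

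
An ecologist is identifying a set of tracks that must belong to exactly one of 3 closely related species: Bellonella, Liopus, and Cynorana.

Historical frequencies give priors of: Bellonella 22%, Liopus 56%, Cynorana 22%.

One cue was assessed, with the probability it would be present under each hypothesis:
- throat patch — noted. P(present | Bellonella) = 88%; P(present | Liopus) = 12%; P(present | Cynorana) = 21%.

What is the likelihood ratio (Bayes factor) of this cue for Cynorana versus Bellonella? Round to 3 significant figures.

Likelihood of this cue under each hypothesis:
  Cynorana: 0.21
  Bellonella: 0.88
Bayes factor = 0.21 / 0.88 ≈ 0.239

0.239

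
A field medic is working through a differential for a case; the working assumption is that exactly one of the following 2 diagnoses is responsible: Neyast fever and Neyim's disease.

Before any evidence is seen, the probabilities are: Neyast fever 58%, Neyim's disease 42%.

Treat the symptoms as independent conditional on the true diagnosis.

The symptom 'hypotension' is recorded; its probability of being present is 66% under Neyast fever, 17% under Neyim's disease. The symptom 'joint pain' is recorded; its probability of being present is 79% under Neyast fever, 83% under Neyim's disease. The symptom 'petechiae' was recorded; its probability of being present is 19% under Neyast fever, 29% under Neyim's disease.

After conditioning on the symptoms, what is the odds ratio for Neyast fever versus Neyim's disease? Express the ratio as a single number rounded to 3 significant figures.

Unnormalized posterior weight (prior times the symptom likelihoods) for each of the two hypotheses:
  Neyast fever: 0.58 × 0.66 × 0.79 × 0.19 = 0.057458
  Neyim's disease: 0.42 × 0.17 × 0.83 × 0.29 = 0.017186
Posterior odds = 0.057458 / 0.017186 ≈ 3.34.

3.34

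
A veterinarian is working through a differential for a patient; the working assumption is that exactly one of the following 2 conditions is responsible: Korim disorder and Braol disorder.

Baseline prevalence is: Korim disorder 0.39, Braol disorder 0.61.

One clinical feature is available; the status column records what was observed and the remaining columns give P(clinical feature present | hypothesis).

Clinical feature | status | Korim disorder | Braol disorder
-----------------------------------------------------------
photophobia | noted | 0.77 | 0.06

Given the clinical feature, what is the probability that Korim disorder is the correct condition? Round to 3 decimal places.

0.891

Multiply each prior by the likelihood of the clinical feature:
  Korim disorder: 0.39 × 0.77 = 0.3003
  Braol disorder: 0.61 × 0.06 = 0.0366
Normalizing constant Z = 0.3003 + 0.0366 = 0.3369.
P(Korim disorder | evidence) = 0.3003 / 0.3369 ≈ 0.891.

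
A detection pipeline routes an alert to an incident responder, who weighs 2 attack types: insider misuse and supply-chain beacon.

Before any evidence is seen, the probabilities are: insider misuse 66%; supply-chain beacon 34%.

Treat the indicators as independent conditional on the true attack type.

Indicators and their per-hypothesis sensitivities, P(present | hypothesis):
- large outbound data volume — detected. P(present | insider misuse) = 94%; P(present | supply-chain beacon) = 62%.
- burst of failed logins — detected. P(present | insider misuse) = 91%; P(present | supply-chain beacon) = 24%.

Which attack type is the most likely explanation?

Multiply each prior by the joint likelihood of the indicator pattern:
  insider misuse: 0.66 × 0.94 × 0.91 = 0.56456
  supply-chain beacon: 0.34 × 0.62 × 0.24 = 0.050592
Normalizing constant Z = 0.56456 + 0.050592 = 0.61516.
P(insider misuse | evidence) ≈ 0.56456 / 0.61516 ≈ 0.918
P(supply-chain beacon | evidence) ≈ 0.050592 / 0.61516 ≈ 0.082
The largest is 0.918, so insider misuse is most probable.

insider misuse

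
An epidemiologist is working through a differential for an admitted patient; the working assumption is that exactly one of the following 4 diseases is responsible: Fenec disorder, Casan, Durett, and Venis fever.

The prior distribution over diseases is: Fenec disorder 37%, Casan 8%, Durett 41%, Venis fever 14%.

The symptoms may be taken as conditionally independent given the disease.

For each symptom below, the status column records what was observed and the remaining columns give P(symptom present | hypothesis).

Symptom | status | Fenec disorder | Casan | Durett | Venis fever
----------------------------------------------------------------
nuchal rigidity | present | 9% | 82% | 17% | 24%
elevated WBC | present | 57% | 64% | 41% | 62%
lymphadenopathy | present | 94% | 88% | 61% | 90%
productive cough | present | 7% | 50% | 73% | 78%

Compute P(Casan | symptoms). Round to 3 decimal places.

0.392

By Bayes' rule with conditional independence, the unnormalized weight for each hypothesis is prior × ∏ likelihoods:
  Fenec disorder: 0.37 × 0.09 × 0.57 × 0.94 × 0.07 = 0.0012489
  Casan: 0.08 × 0.82 × 0.64 × 0.88 × 0.50 = 0.018473
  Durett: 0.41 × 0.17 × 0.41 × 0.61 × 0.73 = 0.012725
  Venis fever: 0.14 × 0.24 × 0.62 × 0.90 × 0.78 = 0.014624
Marginal likelihood of the evidence = 0.047071.
P(Casan | evidence) = 0.018473 / 0.047071 ≈ 0.392.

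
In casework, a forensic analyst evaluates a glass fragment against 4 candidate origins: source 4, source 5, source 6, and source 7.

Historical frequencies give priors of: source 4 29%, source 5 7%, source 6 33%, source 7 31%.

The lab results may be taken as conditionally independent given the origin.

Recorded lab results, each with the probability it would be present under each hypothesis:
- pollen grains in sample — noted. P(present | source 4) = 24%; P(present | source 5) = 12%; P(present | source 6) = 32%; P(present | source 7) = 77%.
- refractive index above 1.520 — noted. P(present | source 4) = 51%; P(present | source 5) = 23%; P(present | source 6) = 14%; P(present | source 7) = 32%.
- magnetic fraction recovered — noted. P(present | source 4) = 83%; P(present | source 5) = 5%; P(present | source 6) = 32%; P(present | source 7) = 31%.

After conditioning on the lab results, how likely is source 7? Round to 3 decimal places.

For each hypothesis, the unnormalized posterior weight is prior × product of the lab result likelihoods:
  source 4: 0.29 × 0.24 × 0.51 × 0.83 = 0.029462
  source 5: 0.07 × 0.12 × 0.23 × 0.05 = 9.66e-05
  source 6: 0.33 × 0.32 × 0.14 × 0.32 = 0.0047309
  source 7: 0.31 × 0.77 × 0.32 × 0.31 = 0.023679
The unnormalized weights sum to 0.057968.
P(source 7 | evidence) = 0.023679 / 0.057968 ≈ 0.408.

0.408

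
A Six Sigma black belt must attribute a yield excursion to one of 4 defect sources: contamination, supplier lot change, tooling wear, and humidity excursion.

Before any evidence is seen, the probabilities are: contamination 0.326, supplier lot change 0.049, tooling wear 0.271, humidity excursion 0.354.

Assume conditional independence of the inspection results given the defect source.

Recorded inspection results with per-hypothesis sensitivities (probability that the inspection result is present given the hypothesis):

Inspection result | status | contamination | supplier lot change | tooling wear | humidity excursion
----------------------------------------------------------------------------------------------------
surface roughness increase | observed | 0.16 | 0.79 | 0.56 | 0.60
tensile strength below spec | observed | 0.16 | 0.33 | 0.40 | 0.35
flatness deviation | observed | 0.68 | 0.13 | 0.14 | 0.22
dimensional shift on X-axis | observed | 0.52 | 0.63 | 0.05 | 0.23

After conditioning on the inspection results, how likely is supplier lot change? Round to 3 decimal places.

0.128

Multiply each prior by the joint likelihood of the inspection result pattern:
  contamination: 0.326 × 0.16 × 0.16 × 0.68 × 0.52 = 0.002951
  supplier lot change: 0.049 × 0.79 × 0.33 × 0.13 × 0.63 = 0.0010462
  tooling wear: 0.271 × 0.56 × 0.40 × 0.14 × 0.05 = 0.00042493
  humidity excursion: 0.354 × 0.60 × 0.35 × 0.22 × 0.23 = 0.0037616
The unnormalized weights sum to 0.0081838.
P(supplier lot change | evidence) = 0.0010462 / 0.0081838 ≈ 0.128.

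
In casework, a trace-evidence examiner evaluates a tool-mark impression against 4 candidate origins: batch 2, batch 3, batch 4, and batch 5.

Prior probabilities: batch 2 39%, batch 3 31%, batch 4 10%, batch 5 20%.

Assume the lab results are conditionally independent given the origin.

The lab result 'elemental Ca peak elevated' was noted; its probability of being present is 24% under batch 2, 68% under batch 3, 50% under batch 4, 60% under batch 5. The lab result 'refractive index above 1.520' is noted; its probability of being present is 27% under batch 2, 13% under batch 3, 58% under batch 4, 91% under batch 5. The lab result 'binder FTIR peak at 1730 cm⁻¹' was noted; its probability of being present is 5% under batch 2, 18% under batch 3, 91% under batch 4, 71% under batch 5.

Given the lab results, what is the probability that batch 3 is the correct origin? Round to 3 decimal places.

Multiply each prior by the joint likelihood of the lab result pattern:
  batch 2: 0.39 × 0.24 × 0.27 × 0.05 = 0.0012636
  batch 3: 0.31 × 0.68 × 0.13 × 0.18 = 0.0049327
  batch 4: 0.10 × 0.50 × 0.58 × 0.91 = 0.02639
  batch 5: 0.20 × 0.60 × 0.91 × 0.71 = 0.077532
The unnormalized weights sum to 0.11012.
P(batch 3 | evidence) = 0.0049327 / 0.11012 ≈ 0.045.

0.045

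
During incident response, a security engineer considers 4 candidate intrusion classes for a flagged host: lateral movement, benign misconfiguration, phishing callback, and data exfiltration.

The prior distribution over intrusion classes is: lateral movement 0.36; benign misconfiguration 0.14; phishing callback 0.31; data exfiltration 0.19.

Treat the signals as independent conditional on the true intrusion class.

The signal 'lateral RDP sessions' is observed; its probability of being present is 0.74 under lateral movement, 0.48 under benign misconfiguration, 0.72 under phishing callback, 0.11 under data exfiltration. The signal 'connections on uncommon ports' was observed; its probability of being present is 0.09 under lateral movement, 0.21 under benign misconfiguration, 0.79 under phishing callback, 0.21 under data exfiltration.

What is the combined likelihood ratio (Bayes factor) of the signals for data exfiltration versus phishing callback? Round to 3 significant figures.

0.0406

Joint likelihood of the signal pattern under each hypothesis:
  data exfiltration: 0.11 × 0.21 = 0.0231
  phishing callback: 0.72 × 0.79 = 0.5688
Bayes factor = 0.0231 / 0.5688 ≈ 0.0406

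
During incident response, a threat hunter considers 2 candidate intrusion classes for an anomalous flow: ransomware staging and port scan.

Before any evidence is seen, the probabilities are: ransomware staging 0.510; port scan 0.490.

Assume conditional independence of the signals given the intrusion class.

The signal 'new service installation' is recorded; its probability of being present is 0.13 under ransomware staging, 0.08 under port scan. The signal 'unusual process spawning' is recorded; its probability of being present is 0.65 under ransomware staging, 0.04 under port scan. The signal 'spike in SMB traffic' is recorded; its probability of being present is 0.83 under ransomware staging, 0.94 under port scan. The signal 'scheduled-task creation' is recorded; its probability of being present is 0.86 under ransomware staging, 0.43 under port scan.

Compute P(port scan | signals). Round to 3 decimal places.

By Bayes' rule with conditional independence, the unnormalized weight for each hypothesis is prior × ∏ likelihoods:
  ransomware staging: 0.510 × 0.13 × 0.65 × 0.83 × 0.86 = 0.030761
  port scan: 0.490 × 0.08 × 0.04 × 0.94 × 0.43 = 0.00063379
The unnormalized weights sum to 0.031395.
P(port scan | evidence) = 0.00063379 / 0.031395 ≈ 0.020.

0.020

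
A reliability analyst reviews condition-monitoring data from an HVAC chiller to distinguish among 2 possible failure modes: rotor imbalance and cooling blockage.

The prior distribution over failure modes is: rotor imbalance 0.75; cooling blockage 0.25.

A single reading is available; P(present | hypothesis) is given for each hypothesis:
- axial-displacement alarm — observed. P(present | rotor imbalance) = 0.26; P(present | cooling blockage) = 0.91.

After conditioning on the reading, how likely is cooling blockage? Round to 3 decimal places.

By Bayes' rule, the unnormalized weight for each hypothesis is prior × likelihood:
  rotor imbalance: 0.75 × 0.26 = 0.195
  cooling blockage: 0.25 × 0.91 = 0.2275
The unnormalized weights sum to 0.4225.
P(cooling blockage | evidence) = 0.2275 / 0.4225 ≈ 0.538.

0.538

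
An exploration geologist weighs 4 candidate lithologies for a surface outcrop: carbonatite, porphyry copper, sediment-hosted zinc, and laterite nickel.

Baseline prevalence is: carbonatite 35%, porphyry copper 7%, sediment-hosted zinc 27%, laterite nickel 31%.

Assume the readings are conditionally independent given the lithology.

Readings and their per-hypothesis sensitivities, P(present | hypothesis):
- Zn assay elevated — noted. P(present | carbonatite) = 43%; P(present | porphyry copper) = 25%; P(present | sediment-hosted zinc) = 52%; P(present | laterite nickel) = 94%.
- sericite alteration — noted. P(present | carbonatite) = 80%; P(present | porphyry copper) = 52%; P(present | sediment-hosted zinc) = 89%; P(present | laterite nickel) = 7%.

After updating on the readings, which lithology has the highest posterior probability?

sediment-hosted zinc

Multiply each prior by the joint likelihood of the reading pattern:
  carbonatite: 0.35 × 0.43 × 0.80 = 0.1204
  porphyry copper: 0.07 × 0.25 × 0.52 = 0.0091
  sediment-hosted zinc: 0.27 × 0.52 × 0.89 = 0.12496
  laterite nickel: 0.31 × 0.94 × 0.07 = 0.020398
Marginal likelihood of the evidence = 0.27485.
P(carbonatite | evidence) ≈ 0.1204 / 0.27485 ≈ 0.438
P(porphyry copper | evidence) ≈ 0.0091 / 0.27485 ≈ 0.033
P(sediment-hosted zinc | evidence) ≈ 0.12496 / 0.27485 ≈ 0.455
P(laterite nickel | evidence) ≈ 0.020398 / 0.27485 ≈ 0.074
The largest is 0.455, so sediment-hosted zinc is most probable.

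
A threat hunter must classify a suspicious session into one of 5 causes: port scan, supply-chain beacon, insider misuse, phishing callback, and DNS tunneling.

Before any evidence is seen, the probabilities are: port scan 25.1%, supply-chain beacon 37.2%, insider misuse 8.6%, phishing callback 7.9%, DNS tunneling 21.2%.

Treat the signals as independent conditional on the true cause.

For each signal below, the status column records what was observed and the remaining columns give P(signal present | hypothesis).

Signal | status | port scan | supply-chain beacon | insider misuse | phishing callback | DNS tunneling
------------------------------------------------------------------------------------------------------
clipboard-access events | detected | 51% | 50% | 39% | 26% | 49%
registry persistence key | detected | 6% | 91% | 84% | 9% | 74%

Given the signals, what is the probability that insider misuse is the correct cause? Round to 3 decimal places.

For each hypothesis, the unnormalized posterior weight is prior × product of the signal likelihoods:
  port scan: 0.251 × 0.51 × 0.06 = 0.0076806
  supply-chain beacon: 0.372 × 0.50 × 0.91 = 0.16926
  insider misuse: 0.086 × 0.39 × 0.84 = 0.028174
  phishing callback: 0.079 × 0.26 × 0.09 = 0.0018486
  DNS tunneling: 0.212 × 0.49 × 0.74 = 0.076871
Marginal likelihood of the evidence = 0.28383.
P(insider misuse | evidence) = 0.028174 / 0.28383 ≈ 0.099.

0.099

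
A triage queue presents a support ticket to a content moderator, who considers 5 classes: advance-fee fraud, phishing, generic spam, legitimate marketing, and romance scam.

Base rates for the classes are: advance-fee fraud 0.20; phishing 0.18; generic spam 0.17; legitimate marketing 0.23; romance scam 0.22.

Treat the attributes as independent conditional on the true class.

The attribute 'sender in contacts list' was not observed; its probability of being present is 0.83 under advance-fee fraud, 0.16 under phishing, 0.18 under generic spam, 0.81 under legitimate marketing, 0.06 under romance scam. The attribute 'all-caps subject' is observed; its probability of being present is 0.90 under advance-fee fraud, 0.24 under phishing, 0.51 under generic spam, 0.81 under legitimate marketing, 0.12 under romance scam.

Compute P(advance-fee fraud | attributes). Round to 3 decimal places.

0.154

Multiply each prior by the joint likelihood of the attribute pattern (using 1 − P(present | H) for each absent attribute):
  advance-fee fraud: 0.20 × (1 − 0.83) × 0.90 = 0.0306
  phishing: 0.18 × (1 − 0.16) × 0.24 = 0.036288
  generic spam: 0.17 × (1 − 0.18) × 0.51 = 0.071094
  legitimate marketing: 0.23 × (1 − 0.81) × 0.81 = 0.035397
  romance scam: 0.22 × (1 − 0.06) × 0.12 = 0.024816
The unnormalized weights sum to 0.1982.
P(advance-fee fraud | evidence) = 0.0306 / 0.1982 ≈ 0.154.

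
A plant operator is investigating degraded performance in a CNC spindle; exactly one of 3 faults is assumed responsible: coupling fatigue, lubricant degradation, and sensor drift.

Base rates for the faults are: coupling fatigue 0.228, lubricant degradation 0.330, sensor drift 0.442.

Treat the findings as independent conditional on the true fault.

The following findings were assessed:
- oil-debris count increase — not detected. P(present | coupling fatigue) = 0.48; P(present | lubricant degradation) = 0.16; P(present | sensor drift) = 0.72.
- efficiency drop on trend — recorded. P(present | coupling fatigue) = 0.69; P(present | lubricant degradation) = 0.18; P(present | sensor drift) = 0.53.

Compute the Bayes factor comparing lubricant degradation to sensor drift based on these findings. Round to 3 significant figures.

The Bayes factor is the ratio of the joint likelihoods of the evidence pattern under the two hypotheses (using 1 − P(present | H) for each absent finding).
  lubricant degradation: (1 − 0.16) × 0.18 = 0.1512
  sensor drift: (1 − 0.72) × 0.53 = 0.1484
Bayes factor = 0.1512 / 0.1484 ≈ 1.02

1.02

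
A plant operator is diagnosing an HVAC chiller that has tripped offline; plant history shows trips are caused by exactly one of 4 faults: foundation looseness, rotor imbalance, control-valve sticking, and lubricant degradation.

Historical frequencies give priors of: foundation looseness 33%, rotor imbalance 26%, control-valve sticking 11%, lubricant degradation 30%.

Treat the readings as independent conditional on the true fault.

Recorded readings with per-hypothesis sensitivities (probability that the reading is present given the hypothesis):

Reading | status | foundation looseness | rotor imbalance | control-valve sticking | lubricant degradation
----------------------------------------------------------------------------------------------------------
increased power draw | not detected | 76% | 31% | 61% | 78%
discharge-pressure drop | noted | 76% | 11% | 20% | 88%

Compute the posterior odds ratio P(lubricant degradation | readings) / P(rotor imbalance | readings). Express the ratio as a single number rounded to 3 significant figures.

Unnormalized posterior weight (prior times the reading likelihoods) for each of the two hypotheses (using 1 − P(present | H) for each absent reading):
  lubricant degradation: 0.30 × (1 − 0.78) × 0.88 = 0.05808
  rotor imbalance: 0.26 × (1 − 0.31) × 0.11 = 0.019734
Odds(lubricant degradation : rotor imbalance) = 0.05808 / 0.019734 ≈ 2.94.

2.94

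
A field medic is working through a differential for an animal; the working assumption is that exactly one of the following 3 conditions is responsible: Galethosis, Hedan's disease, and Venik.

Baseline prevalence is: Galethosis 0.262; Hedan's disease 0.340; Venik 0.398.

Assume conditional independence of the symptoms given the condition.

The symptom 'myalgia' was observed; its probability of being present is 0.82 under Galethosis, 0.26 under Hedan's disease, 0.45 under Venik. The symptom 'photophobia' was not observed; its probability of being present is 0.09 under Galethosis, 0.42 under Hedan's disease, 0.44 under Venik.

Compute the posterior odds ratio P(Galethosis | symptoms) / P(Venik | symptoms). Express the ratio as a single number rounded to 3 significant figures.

1.95

Unnormalized posterior weight (prior times the symptom likelihoods) for each of the two hypotheses (using 1 − P(present | H) for each absent symptom):
  Galethosis: 0.262 × 0.82 × (1 − 0.09) = 0.1955
  Venik: 0.398 × 0.45 × (1 − 0.44) = 0.1003
Posterior odds = 0.1955 / 0.1003 ≈ 1.95.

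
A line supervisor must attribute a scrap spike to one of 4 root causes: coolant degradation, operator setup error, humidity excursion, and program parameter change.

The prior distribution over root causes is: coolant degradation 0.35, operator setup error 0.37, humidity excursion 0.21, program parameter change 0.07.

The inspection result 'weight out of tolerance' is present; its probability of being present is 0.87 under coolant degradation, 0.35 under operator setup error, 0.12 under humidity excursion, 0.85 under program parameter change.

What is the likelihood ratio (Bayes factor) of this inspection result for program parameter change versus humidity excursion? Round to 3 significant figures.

7.08

The Bayes factor is the ratio of the two likelihoods.
  program parameter change: 0.85
  humidity excursion: 0.12
Bayes factor = 0.85 / 0.12 ≈ 7.08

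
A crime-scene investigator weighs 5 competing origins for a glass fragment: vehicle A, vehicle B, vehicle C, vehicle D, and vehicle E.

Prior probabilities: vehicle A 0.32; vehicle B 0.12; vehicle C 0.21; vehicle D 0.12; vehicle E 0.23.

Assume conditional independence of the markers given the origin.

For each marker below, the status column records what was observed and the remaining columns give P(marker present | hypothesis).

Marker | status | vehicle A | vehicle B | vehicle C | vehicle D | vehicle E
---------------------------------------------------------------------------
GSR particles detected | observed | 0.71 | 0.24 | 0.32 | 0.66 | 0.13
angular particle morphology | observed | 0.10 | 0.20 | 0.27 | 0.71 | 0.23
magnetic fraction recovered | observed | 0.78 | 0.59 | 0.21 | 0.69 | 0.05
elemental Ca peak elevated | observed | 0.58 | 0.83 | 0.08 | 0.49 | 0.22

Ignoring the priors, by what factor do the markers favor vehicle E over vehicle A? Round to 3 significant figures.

Joint likelihood of the marker pattern under each hypothesis:
  vehicle E: 0.13 × 0.23 × 0.05 × 0.22 = 0.0003289
  vehicle A: 0.71 × 0.10 × 0.78 × 0.58 = 0.03212
Bayes factor = 0.0003289 / 0.03212 ≈ 0.0102

0.0102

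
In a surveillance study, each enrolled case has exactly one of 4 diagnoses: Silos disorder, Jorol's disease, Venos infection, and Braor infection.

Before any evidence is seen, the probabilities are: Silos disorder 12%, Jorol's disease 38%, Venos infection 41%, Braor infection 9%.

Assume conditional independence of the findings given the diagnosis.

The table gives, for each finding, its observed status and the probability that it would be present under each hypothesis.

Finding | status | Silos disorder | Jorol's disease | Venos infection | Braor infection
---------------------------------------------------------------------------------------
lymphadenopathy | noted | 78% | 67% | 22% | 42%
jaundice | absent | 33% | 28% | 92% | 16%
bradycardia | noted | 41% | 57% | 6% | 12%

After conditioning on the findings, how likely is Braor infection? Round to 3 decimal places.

For each hypothesis, the unnormalized posterior weight is prior × product of the finding likelihoods (using 1 − P(present | H) for each absent finding):
  Silos disorder: 0.12 × 0.78 × (1 − 0.33) × 0.41 = 0.025712
  Jorol's disease: 0.38 × 0.67 × (1 − 0.28) × 0.57 = 0.10449
  Venos infection: 0.41 × 0.22 × (1 − 0.92) × 0.06 = 0.00043296
  Braor infection: 0.09 × 0.42 × (1 − 0.16) × 0.12 = 0.0038102
Marginal likelihood of the evidence = 0.13444.
P(Braor infection | evidence) = 0.0038102 / 0.13444 ≈ 0.028.

0.028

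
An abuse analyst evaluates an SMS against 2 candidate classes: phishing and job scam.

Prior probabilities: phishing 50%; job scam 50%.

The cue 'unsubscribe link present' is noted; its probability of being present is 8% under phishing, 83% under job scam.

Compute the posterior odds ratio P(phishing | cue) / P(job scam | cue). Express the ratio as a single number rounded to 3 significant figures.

0.0964

The normalizing constant cancels in an odds ratio, so compute prior × likelihood for the two hypotheses only:
  phishing: 0.50 × 0.08 = 0.04
  job scam: 0.50 × 0.83 = 0.415
Odds(phishing : job scam) = 0.04 / 0.415 ≈ 0.0964.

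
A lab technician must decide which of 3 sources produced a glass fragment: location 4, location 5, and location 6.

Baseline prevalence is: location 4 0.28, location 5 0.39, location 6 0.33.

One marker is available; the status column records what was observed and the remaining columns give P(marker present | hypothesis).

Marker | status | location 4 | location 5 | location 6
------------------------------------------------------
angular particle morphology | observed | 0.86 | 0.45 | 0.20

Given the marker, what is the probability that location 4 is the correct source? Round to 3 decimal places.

By Bayes' rule, the unnormalized weight for each hypothesis is prior × likelihood:
  location 4: 0.28 × 0.86 = 0.2408
  location 5: 0.39 × 0.45 = 0.1755
  location 6: 0.33 × 0.20 = 0.066
Marginal likelihood of the evidence = 0.4823.
P(location 4 | evidence) = 0.2408 / 0.4823 ≈ 0.499.

0.499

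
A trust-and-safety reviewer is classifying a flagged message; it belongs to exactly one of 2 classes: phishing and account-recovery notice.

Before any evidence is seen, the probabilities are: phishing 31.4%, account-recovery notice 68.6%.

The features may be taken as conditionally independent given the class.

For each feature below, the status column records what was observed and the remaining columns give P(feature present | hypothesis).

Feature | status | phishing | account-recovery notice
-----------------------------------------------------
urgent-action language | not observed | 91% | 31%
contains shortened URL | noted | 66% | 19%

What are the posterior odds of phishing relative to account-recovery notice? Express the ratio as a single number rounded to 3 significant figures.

The normalizing constant cancels in an odds ratio, so compute prior × likelihood for the two hypotheses only (using 1 − P(present | H) for each absent feature):
  phishing: 0.314 × (1 − 0.91) × 0.66 = 0.018652
  account-recovery notice: 0.686 × (1 − 0.31) × 0.19 = 0.089935
Odds(phishing : account-recovery notice) = 0.018652 / 0.089935 ≈ 0.207.

0.207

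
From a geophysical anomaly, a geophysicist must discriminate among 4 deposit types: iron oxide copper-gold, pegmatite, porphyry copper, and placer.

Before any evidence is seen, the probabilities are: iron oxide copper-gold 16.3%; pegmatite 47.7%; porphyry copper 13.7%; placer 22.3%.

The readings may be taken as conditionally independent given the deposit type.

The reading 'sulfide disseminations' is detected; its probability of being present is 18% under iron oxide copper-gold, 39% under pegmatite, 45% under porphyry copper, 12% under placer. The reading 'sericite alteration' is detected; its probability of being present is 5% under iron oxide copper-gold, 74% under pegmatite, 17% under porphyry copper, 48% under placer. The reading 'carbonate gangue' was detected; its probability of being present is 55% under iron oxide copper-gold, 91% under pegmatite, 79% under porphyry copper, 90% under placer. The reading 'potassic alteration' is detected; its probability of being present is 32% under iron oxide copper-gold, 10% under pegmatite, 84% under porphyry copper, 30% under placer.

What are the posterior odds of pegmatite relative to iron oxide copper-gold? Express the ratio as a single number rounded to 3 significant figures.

Posterior odds equal prior odds times the likelihood ratio; only the two competing hypotheses matter.
  pegmatite: 0.477 × 0.39 × 0.74 × 0.91 × 0.10 = 0.012527
  iron oxide copper-gold: 0.163 × 0.18 × 0.05 × 0.55 × 0.32 = 0.00025819
Odds(pegmatite : iron oxide copper-gold) = 0.012527 / 0.00025819 ≈ 48.5.

48.5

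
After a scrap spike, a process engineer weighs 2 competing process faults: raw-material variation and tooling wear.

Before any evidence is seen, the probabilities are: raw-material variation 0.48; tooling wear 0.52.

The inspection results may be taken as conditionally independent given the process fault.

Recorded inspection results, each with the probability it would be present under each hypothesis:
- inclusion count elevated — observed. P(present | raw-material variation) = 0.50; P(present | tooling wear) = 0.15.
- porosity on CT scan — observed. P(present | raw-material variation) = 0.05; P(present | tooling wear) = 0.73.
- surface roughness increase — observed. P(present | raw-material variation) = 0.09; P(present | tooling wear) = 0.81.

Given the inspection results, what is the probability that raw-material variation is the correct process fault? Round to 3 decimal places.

For each hypothesis, the unnormalized posterior weight is prior × product of the inspection result likelihoods:
  raw-material variation: 0.48 × 0.50 × 0.05 × 0.09 = 0.00108
  tooling wear: 0.52 × 0.15 × 0.73 × 0.81 = 0.046121
Marginal likelihood of the evidence = 0.047201.
P(raw-material variation | evidence) = 0.00108 / 0.047201 ≈ 0.023.

0.023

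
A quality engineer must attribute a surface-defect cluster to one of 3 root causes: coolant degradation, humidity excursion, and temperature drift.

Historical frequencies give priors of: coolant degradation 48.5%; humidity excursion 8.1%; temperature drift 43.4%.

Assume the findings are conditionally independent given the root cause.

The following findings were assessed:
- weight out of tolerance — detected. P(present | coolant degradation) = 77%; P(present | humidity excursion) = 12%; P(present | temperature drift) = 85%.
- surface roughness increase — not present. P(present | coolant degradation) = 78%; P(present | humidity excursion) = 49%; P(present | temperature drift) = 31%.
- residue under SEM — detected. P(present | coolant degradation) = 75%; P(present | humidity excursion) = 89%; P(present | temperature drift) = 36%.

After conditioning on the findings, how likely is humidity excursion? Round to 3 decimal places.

Multiply each prior by the joint likelihood of the evidence pattern (using 1 − P(present | H) for each absent finding):
  coolant degradation: 0.485 × 0.77 × (1 − 0.78) × 0.75 = 0.061619
  humidity excursion: 0.081 × 0.12 × (1 − 0.49) × 0.89 = 0.0044119
  temperature drift: 0.434 × 0.85 × (1 − 0.31) × 0.36 = 0.091635
Marginal likelihood of the evidence = 0.15767.
P(humidity excursion | evidence) = 0.0044119 / 0.15767 ≈ 0.028.

0.028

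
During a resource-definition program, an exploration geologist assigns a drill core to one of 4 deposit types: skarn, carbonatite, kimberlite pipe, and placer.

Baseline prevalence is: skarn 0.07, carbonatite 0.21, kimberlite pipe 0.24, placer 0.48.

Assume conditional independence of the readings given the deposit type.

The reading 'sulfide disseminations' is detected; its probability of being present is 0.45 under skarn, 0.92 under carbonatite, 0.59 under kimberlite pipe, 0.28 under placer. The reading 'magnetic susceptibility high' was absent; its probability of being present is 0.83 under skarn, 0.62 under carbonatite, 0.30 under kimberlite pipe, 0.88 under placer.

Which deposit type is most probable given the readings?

kimberlite pipe

Multiply each prior by the joint likelihood of the reading pattern (using 1 − P(present | H) for each absent reading):
  skarn: 0.07 × 0.45 × (1 − 0.83) = 0.005355
  carbonatite: 0.21 × 0.92 × (1 − 0.62) = 0.073416
  kimberlite pipe: 0.24 × 0.59 × (1 − 0.30) = 0.09912
  placer: 0.48 × 0.28 × (1 − 0.88) = 0.016128
Marginal likelihood of the evidence = 0.19402.
P(skarn | evidence) ≈ 0.005355 / 0.19402 ≈ 0.028
P(carbonatite | evidence) ≈ 0.073416 / 0.19402 ≈ 0.378
P(kimberlite pipe | evidence) ≈ 0.09912 / 0.19402 ≈ 0.511
P(placer | evidence) ≈ 0.016128 / 0.19402 ≈ 0.083
The largest is 0.511, so kimberlite pipe is most probable.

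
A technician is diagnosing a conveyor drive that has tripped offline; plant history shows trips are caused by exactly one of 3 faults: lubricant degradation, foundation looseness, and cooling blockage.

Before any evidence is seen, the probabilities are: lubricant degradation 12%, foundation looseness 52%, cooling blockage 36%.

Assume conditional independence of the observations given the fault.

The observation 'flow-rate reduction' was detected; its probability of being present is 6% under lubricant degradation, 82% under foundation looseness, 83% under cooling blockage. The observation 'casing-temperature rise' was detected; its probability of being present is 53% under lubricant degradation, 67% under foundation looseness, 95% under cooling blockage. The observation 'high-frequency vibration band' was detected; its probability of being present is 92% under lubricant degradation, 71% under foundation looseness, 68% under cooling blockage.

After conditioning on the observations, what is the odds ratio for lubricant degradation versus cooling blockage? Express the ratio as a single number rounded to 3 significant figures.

Posterior odds equal prior odds times the likelihood ratio; only the two competing hypotheses matter.
  lubricant degradation: 0.12 × 0.06 × 0.53 × 0.92 = 0.0035107
  cooling blockage: 0.36 × 0.83 × 0.95 × 0.68 = 0.19302
Posterior odds = 0.0035107 / 0.19302 ≈ 0.0182.

0.0182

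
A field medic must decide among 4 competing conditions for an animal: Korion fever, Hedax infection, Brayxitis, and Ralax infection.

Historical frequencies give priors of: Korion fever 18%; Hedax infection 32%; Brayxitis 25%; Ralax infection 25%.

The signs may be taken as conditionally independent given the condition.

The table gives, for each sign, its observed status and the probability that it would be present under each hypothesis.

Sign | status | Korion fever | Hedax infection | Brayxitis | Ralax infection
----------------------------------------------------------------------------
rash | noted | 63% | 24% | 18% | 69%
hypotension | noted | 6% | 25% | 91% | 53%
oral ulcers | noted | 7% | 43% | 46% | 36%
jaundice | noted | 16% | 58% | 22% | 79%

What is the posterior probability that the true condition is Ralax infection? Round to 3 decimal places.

By Bayes' rule with conditional independence, the unnormalized weight for each hypothesis is prior × ∏ likelihoods:
  Korion fever: 0.18 × 0.63 × 0.06 × 0.07 × 0.16 = 7.6205e-05
  Hedax infection: 0.32 × 0.24 × 0.25 × 0.43 × 0.58 = 0.0047885
  Brayxitis: 0.25 × 0.18 × 0.91 × 0.46 × 0.22 = 0.0041441
  Ralax infection: 0.25 × 0.69 × 0.53 × 0.36 × 0.79 = 0.026001
Marginal likelihood of the evidence = 0.03501.
P(Ralax infection | evidence) = 0.026001 / 0.03501 ≈ 0.743.

0.743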